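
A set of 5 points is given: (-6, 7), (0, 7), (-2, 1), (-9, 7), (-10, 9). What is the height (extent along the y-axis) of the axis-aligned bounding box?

max y = 9, min y = 1, so height = 8.

8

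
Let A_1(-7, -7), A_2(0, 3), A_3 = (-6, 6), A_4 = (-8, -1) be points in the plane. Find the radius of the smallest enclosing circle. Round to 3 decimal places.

The minimum enclosing circle is determined by three boundary points: A_1, A_2, A_3.
Their circumcentre is (-299/54, -31/54) with r² = 63325/1458.
The farthest remaining point A_4 is at distance² 9109/1458 ≤ 63325/1458.
r = √(63325/1458) ≈ 6.590.

6.590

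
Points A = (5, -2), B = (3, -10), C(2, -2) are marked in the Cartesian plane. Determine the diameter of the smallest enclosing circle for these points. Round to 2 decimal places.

8.31

Side lengths²: AB² = 68, AC² = 9, BC² = 65.
Since AB² = 68 < 65 + 9 = 74, the triangle is acute, so the smallest enclosing circle is the circumcircle.
Circumcentre = (3.5, -5.875), r² = 17.265625.
Diameter = 2r = 2√(17.265625) ≈ 8.31.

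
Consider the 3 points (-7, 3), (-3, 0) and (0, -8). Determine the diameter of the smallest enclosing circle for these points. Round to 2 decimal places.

Call the three points A, B, C in the order given.
Side lengths²: AB² = 25, AC² = 170, BC² = 73.
Since AC² = 170 ≥ 73 + 25 = 98, the angle opposite AC is not acute, so the smallest enclosing circle has AC as diameter.
Centre = midpoint of AC = (-3.5, -2.5), r² = 170/4 = 42.5.
Diameter = 2r = 2√(42.5) ≈ 13.04.

13.04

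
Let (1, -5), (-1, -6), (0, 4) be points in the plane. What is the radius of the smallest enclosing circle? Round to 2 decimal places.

Call the three points A, B, C in the order given.
Side lengths²: AB² = 5, AC² = 82, BC² = 101.
Since BC² = 101 ≥ 82 + 5 = 87, the angle opposite BC is not acute, so the smallest enclosing circle has BC as diameter.
Centre = midpoint of BC = (-0.5, -1), r² = 101/4 = 25.25.
r = √(25.25) ≈ 5.02.

5.02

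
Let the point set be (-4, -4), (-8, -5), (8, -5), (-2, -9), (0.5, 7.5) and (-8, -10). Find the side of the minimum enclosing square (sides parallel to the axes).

The bounding box has width 16 and height 17.5.
An axis-aligned square enclosing the set must have side ≥ max(width, height).
So the minimum side is max(16, 17.5) = 17.5.

17.5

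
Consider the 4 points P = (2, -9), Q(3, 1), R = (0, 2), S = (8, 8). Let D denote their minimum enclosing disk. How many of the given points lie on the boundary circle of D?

The farthest pair is P–S with squared distance 325. The circle on this segment as diameter has centre (5, -0.5) and r² = 325/4 = 81.25.
Check Q: distance² to centre = 6.25 ≤ 81.25, so it lies inside.
All remaining points lie in this disk, and no smaller disk contains both endpoints, so this is the minimum enclosing circle.
The points at distance exactly r from the centre are P, S — 2 points.

2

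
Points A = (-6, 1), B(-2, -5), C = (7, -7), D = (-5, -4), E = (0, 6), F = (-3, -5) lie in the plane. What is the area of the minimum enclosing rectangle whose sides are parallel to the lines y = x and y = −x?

157.5

In coordinates u = x + y, v = x − y the rectangle is axis-aligned; the map (x,y)→(u,v) scales areas by 2.
u-values: -5, -7, 0, -9, 6, -8; range = 6 − (-9) = 15.
v-values: -7, 3, 14, -1, -6, 2; range = 14 − (-7) = 21.
Area = (15 × 21) / 2 = 157.5.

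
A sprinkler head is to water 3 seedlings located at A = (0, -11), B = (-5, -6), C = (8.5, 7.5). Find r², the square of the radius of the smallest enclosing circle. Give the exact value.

Side lengths²: AB² = 50, AC² = 414.5, BC² = 364.5.
Since AC² = 414.5 ≥ 364.5 + 50 = 414.5, the angle opposite AC is not acute, so the smallest enclosing circle has AC as diameter.
Centre = midpoint of AC = (4.25, -1.75), r² = 414.5/4 = 103.625.

103.625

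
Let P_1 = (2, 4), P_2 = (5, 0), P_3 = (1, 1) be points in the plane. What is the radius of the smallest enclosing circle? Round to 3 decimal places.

2.507

Side lengths²: P_1P_2² = 25, P_1P_3² = 10, P_2P_3² = 17.
Since P_1P_2² = 25 < 17 + 10 = 27, the triangle is acute, so the smallest enclosing circle is the circumcircle.
Circumcentre = (87/26, 49/26), r² = 2125/338.
r = √(2125/338) ≈ 2.507.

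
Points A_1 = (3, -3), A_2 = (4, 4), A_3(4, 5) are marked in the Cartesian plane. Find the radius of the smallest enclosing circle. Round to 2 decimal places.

4.03

Side lengths²: A_1A_2² = 50, A_1A_3² = 65, A_2A_3² = 1.
Since A_1A_3² = 65 ≥ 50 + 1 = 51, the angle opposite A_1A_3 is not acute, so the smallest enclosing circle has A_1A_3 as diameter.
Centre = midpoint of A_1A_3 = (3.5, 1), r² = 65/4 = 16.25.
r = √(16.25) ≈ 4.03.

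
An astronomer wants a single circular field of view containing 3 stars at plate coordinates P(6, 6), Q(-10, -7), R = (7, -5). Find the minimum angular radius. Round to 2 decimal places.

10.31

Side lengths²: PQ² = 425, PR² = 122, QR² = 293.
Since PQ² = 425 ≥ 293 + 122 = 415, the angle opposite PQ is not acute, so the smallest enclosing circle has PQ as diameter.
Centre = midpoint of PQ = (-2, -0.5), r² = 425/4 = 106.25.
r = √(106.25) ≈ 10.31.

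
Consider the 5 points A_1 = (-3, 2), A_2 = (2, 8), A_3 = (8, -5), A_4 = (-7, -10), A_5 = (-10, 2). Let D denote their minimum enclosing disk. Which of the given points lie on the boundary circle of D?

A smallest enclosing disk is always determined by at most three of the input points on its boundary.
The minimum enclosing circle is determined by three boundary points: A_2, A_3, A_4.
Their circumcentre is (-1.5, -1.5) with r² = 102.5.
The farthest remaining point A_5 is at distance² 84.5 ≤ 102.5.
The points at distance exactly r from the centre are A_2, A_3, A_4 — 3 points.

A_2, A_3, A_4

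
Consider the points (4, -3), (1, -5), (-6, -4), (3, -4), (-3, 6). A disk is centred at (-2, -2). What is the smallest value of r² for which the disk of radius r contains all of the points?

65

The required radius is the distance from (-2, -2) to the farthest point.
Squared distances: 37, 18, 20, 29, 65.
Maximum is 65, attained at (-3, 6).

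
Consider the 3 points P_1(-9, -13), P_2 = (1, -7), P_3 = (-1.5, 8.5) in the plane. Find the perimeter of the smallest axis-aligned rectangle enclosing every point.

Width = max x − min x = 1 − (-9) = 10.
Height = max y − min y = 8.5 − (-13) = 21.5.
Perimeter = 2(10 + 21.5) = 63.

63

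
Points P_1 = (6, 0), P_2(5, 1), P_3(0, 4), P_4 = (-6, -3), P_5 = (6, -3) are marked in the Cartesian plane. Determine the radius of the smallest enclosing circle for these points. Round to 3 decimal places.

6.185

The farthest pair is P_1–P_4 with squared distance 153. The circle on this segment as diameter has centre (0, -1.5) and r² = 153/4 = 38.25.
Check P_2: distance² to centre = 31.25 ≤ 38.25, so it lies inside.
All remaining points lie in this disk, and no smaller disk contains both endpoints, so this is the minimum enclosing circle.
r = √(38.25) ≈ 6.185.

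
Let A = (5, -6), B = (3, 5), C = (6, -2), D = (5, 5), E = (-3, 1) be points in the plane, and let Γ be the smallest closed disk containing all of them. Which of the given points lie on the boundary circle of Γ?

The minimum enclosing circle is determined by three boundary points: A, D, E.
Their circumcentre is (2.75, -0.5) with r² = 35.3125.
The farthest remaining point B is at distance² 30.3125 ≤ 35.3125.
The points at distance exactly r from the centre are A, D, E — 3 points.

A, D, E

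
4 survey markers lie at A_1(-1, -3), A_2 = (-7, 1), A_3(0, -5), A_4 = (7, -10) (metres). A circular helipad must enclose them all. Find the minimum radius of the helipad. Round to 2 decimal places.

By Welzl's lemma the MEC is supported by two points (diametrically opposite) or three points (on a circumcircle).
The farthest pair is A_2–A_4 with squared distance 317. The circle on this segment as diameter has centre (0, -4.5) and r² = 317/4 = 79.25.
Check A_1: distance² to centre = 3.25 ≤ 79.25, so it lies inside.
All remaining points lie in this disk, and no smaller disk contains both endpoints, so this is the minimum enclosing circle.
r = √(79.25) ≈ 8.90.

8.90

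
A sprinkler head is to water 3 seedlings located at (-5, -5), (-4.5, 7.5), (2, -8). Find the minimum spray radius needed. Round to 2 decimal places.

Call the three points A, B, C in the order given.
Side lengths²: AB² = 156.5, AC² = 58, BC² = 282.5.
Since BC² = 282.5 ≥ 156.5 + 58 = 214.5, the angle opposite BC is not acute, so the smallest enclosing circle has BC as diameter.
Centre = midpoint of BC = (-1.25, -0.25), r² = 282.5/4 = 70.625.
r = √(70.625) ≈ 8.40.

8.40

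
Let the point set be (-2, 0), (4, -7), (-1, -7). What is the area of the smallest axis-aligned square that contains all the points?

The bounding box has width 6 and height 7.
An axis-aligned square enclosing the set must have side ≥ max(width, height).
So the minimum side is max(6, 7) = 7.
Area = 7² = 49.

49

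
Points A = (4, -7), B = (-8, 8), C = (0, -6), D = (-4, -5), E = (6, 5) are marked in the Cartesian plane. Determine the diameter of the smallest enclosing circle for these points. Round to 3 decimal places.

A smallest enclosing disk is always determined by at most three of the input points on its boundary.
The farthest pair is A–B with squared distance 369. The circle on this segment as diameter has centre (-2, 0.5) and r² = 369/4 = 92.25.
Check C: distance² to centre = 46.25 ≤ 92.25, so it lies inside.
All remaining points lie in this disk, and no smaller disk contains both endpoints, so this is the minimum enclosing circle.
Diameter = 2r = 2√(92.25) ≈ 19.209.

19.209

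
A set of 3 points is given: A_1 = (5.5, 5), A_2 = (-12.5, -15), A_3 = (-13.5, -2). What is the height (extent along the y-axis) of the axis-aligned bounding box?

20

max y = 5, min y = -15, so height = 20.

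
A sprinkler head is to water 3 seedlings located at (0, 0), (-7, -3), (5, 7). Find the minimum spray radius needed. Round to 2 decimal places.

7.81

Call the three points A, B, C in the order given.
Side lengths²: AB² = 58, AC² = 74, BC² = 244.
Since BC² = 244 ≥ 74 + 58 = 132, the angle opposite BC is not acute, so the smallest enclosing circle has BC as diameter.
Centre = midpoint of BC = (-1, 2), r² = 244/4 = 61.
r = √61 ≈ 7.81.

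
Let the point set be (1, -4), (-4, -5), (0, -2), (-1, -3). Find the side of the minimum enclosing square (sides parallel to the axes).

The bounding box has width 5 and height 3.
An axis-aligned square enclosing the set must have side ≥ max(width, height).
So the minimum side is max(5, 3) = 5.

5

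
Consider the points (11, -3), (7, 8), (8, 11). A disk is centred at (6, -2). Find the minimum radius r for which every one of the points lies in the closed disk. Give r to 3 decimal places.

13.153

The required radius is the distance from (6, -2) to the farthest point.
Squared distances: 26, 101, 173.
Maximum is 173, attained at (8, 11).
r = √173 ≈ 13.153.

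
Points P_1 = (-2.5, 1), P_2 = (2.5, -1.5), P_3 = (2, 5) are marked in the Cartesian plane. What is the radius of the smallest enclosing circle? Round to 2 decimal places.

3.51

Side lengths²: P_1P_2² = 31.25, P_1P_3² = 36.25, P_2P_3² = 42.5.
Since P_2P_3² = 42.5 < 36.25 + 31.25 = 67.5, the triangle is acute, so the smallest enclosing circle is the circumcircle.
Circumcentre = (0.95, 1.65), r² = 12.325.
r = √(12.325) ≈ 3.51.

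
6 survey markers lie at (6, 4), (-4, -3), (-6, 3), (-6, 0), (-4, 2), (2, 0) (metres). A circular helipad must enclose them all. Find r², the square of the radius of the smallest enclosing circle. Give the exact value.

9685/242

By Welzl's lemma the MEC is supported by two points (diametrically opposite) or three points (on a circumcircle).
The minimum enclosing circle is determined by three boundary points: (6, 4), (-4, -3), (-6, 0).
Their circumcentre is (1/22, 41/22) with r² = 9685/242.
The farthest remaining point (-6, 3) is at distance² 9157/242 ≤ 9685/242.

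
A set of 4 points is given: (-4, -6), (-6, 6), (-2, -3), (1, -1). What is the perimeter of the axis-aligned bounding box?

38

Width = max x − min x = 1 − (-6) = 7.
Height = max y − min y = 6 − (-6) = 12.
Perimeter = 2(7 + 12) = 38.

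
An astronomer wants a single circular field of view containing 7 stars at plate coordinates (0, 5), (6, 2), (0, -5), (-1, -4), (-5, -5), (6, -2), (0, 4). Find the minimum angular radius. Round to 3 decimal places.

6.519

A smallest enclosing disk is always determined by at most three of the input points on its boundary.
The farthest pair is (6, 2)–(-5, -5) with squared distance 170. The circle on this segment as diameter has centre (0.5, -1.5) and r² = 170/4 = 42.5.
Check (0, 5): distance² to centre = 42.5 ≤ 42.5, so it lies inside.
All remaining points lie in this disk, and no smaller disk contains both endpoints, so this is the minimum enclosing circle.
r = √(42.5) ≈ 6.519.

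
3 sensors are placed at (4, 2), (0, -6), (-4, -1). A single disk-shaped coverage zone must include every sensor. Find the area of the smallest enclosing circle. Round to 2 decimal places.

69.55

Call the three points A, B, C in the order given.
Side lengths²: AB² = 80, AC² = 73, BC² = 41.
Since AB² = 80 < 73 + 41 = 114, the triangle is acute, so the smallest enclosing circle is the circumcircle.
Circumcentre = (9/13, -35/26), r² = 14965/676.
Area = π·r² = π·14965/676 ≈ 69.55.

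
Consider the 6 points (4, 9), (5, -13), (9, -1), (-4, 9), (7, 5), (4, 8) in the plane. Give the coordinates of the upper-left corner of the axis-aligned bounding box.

(-4, 9)

x-range [-4, 9], y-range [-13, 9].
The upper-left corner is (-4, 9).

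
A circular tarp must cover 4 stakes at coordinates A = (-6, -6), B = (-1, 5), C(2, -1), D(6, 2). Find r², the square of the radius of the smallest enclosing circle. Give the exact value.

A smallest enclosing disk is always determined by at most three of the input points on its boundary.
The farthest pair is A–D with squared distance 208. The circle on this segment as diameter has centre (0, -2) and r² = 208/4 = 52.
Check B: distance² to centre = 50 ≤ 52, so it lies inside.
All remaining points lie in this disk, and no smaller disk contains both endpoints, so this is the minimum enclosing circle.

52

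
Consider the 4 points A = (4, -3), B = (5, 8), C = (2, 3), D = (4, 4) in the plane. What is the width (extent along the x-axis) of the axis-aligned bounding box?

3

max x = 5, min x = 2, so width = 3.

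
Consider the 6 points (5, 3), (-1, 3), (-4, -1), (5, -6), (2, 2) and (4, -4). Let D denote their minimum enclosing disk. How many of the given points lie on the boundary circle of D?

A smallest enclosing disk is always determined by at most three of the input points on its boundary.
The minimum enclosing circle is determined by three boundary points: (5, 3), (-4, -1), (5, -6).
Their circumcentre is (29/18, -1.5) with r² = 5141/162.
The farthest remaining point (-1, 3) is at distance² 4385/162 ≤ 5141/162.
The points at distance exactly r from the centre are (5, 3), (-4, -1), (5, -6) — 3 points.

3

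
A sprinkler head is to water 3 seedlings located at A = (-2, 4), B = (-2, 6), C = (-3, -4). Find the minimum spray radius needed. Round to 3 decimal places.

5.025

Side lengths²: AB² = 4, AC² = 65, BC² = 101.
Since BC² = 101 ≥ 65 + 4 = 69, the angle opposite BC is not acute, so the smallest enclosing circle has BC as diameter.
Centre = midpoint of BC = (-2.5, 1), r² = 101/4 = 25.25.
r = √(25.25) ≈ 5.025.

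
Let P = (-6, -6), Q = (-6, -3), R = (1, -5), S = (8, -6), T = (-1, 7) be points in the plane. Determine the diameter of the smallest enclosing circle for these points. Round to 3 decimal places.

16.941

By Welzl's lemma the MEC is supported by two points (diametrically opposite) or three points (on a circumcircle).
The minimum enclosing circle is determined by three boundary points: P, S, T.
Their circumcentre is (1, -16/13) with r² = 12125/169.
The farthest remaining point Q is at distance² 8810/169 ≤ 12125/169.
Diameter = 2r = 2√(12125/169) ≈ 16.941.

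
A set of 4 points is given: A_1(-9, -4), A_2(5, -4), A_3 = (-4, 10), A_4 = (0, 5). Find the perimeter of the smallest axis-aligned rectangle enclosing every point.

Width = max x − min x = 5 − (-9) = 14.
Height = max y − min y = 10 − (-4) = 14.
Perimeter = 2(14 + 14) = 56.

56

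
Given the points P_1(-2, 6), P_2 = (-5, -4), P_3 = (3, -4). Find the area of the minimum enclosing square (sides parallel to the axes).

The bounding box has width 8 and height 10.
An axis-aligned square enclosing the set must have side ≥ max(width, height).
So the minimum side is max(8, 10) = 10.
Area = 10² = 100.

100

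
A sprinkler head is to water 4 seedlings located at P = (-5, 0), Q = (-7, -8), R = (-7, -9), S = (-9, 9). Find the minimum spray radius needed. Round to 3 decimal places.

9.055

The minimum enclosing circle of a finite set is fixed by two of the points (as a diameter) or three (as a circumcircle).
The farthest pair is R–S with squared distance 328. The circle on this segment as diameter has centre (-8, 0) and r² = 328/4 = 82.
Check P: distance² to centre = 9 ≤ 82, so it lies inside.
All remaining points lie in this disk, and no smaller disk contains both endpoints, so this is the minimum enclosing circle.
r = √82 ≈ 9.055.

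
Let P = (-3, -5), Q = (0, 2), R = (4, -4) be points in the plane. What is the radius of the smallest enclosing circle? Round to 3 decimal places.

Side lengths²: PQ² = 58, PR² = 50, QR² = 52.
Since PQ² = 58 < 52 + 50 = 102, the triangle is acute, so the smallest enclosing circle is the circumcircle.
Circumcentre = (4/23, -51/23), r² = 9425/529.
r = √(9425/529) ≈ 4.221.

4.221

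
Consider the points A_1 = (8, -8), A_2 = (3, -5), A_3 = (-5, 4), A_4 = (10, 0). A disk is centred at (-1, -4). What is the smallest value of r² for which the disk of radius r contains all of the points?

The required radius is the distance from (-1, -4) to the farthest point.
Squared distances: 97, 17, 80, 137.
Maximum is 137, attained at A_4.

137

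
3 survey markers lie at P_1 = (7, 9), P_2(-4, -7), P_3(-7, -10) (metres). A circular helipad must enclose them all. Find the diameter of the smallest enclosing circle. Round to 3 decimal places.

Side lengths²: P_1P_2² = 377, P_1P_3² = 557, P_2P_3² = 18.
Since P_1P_3² = 557 ≥ 377 + 18 = 395, the angle opposite P_1P_3 is not acute, so the smallest enclosing circle has P_1P_3 as diameter.
Centre = midpoint of P_1P_3 = (0, -0.5), r² = 557/4 = 139.25.
Diameter = 2r = 2√(139.25) ≈ 23.601.

23.601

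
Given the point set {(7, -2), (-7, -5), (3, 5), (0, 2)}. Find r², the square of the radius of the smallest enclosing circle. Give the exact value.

The minimum enclosing circle of a finite set is fixed by two of the points (as a diameter) or three (as a circumcircle).
The minimum enclosing circle is determined by three boundary points: (7, -2), (-7, -5), (3, 5).
Their circumcentre is (-9/22, -35/22) with r² = 13325/242.
The farthest remaining point (0, 2) is at distance² 3161/242 ≤ 13325/242.

13325/242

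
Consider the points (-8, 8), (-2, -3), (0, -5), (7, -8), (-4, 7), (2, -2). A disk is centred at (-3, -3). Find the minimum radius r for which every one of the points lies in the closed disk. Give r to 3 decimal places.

12.083

The required radius is the distance from (-3, -3) to the farthest point.
Squared distances: 146, 1, 13, 125, 101, 26.
Maximum is 146, attained at (-8, 8).
r = √146 ≈ 12.083.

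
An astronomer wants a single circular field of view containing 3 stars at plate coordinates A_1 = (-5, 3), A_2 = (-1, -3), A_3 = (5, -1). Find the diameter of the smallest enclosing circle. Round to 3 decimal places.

Side lengths²: A_1A_2² = 52, A_1A_3² = 116, A_2A_3² = 40.
Since A_1A_3² = 116 ≥ 52 + 40 = 92, the angle opposite A_1A_3 is not acute, so the smallest enclosing circle has A_1A_3 as diameter.
Centre = midpoint of A_1A_3 = (0, 1), r² = 116/4 = 29.
Diameter = 2r = 2√29 ≈ 10.770.

10.770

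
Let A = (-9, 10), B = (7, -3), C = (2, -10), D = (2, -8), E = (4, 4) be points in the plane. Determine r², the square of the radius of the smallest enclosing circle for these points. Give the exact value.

The minimum enclosing circle of a finite set is fixed by two of the points (as a diameter) or three (as a circumcircle).
The farthest pair is A–C with squared distance 521. The circle on this segment as diameter has centre (-3.5, 0) and r² = 521/4 = 130.25.
Check B: distance² to centre = 119.25 ≤ 130.25, so it lies inside.
All remaining points lie in this disk, and no smaller disk contains both endpoints, so this is the minimum enclosing circle.

130.25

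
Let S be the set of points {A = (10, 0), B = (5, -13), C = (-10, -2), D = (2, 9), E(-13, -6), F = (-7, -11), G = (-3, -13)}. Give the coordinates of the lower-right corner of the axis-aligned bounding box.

(10, -13)

x-range [-13, 10], y-range [-13, 9].
The lower-right corner is (10, -13).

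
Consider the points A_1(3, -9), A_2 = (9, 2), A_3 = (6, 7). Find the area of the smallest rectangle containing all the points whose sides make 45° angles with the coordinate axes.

123.5

In coordinates u = x + y, v = x − y the rectangle is axis-aligned; the map (x,y)→(u,v) scales areas by 2.
u-values: -6, 11, 13; range = 13 − (-6) = 19.
v-values: 12, 7, -1; range = 12 − (-1) = 13.
Area = (19 × 13) / 2 = 123.5.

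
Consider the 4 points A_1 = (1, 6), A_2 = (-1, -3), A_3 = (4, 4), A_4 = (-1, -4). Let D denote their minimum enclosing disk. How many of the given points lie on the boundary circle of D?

The minimum enclosing circle of a finite set is fixed by two of the points (as a diameter) or three (as a circumcircle).
The farthest pair is A_1–A_4 with squared distance 104. The circle on this segment as diameter has centre (0, 1) and r² = 104/4 = 26.
Check A_2: distance² to centre = 17 ≤ 26, so it lies inside.
All remaining points lie in this disk, and no smaller disk contains both endpoints, so this is the minimum enclosing circle.
The points at distance exactly r from the centre are A_1, A_4 — 2 points.

2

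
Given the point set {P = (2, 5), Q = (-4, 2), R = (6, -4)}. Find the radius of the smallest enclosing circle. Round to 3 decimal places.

Side lengths²: PQ² = 45, PR² = 97, QR² = 136.
Since QR² = 136 < 97 + 45 = 142, the triangle is acute, so the smallest enclosing circle is the circumcircle.
Circumcentre = (25/22, -17/22), r² = 8245/242.
r = √(8245/242) ≈ 5.837.

5.837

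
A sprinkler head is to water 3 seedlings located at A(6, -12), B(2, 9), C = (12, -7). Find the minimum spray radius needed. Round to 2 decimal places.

Side lengths²: AB² = 457, AC² = 61, BC² = 356.
Since AB² = 457 ≥ 356 + 61 = 417, the angle opposite AB is not acute, so the smallest enclosing circle has AB as diameter.
Centre = midpoint of AB = (4, -1.5), r² = 457/4 = 114.25.
r = √(114.25) ≈ 10.69.

10.69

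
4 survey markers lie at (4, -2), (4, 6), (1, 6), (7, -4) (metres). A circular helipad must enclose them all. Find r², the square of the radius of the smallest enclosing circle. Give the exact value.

34

A smallest enclosing disk is always determined by at most three of the input points on its boundary.
The farthest pair is (1, 6)–(7, -4) with squared distance 136. The circle on this segment as diameter has centre (4, 1) and r² = 136/4 = 34.
Check (4, -2): distance² to centre = 9 ≤ 34, so it lies inside.
All remaining points lie in this disk, and no smaller disk contains both endpoints, so this is the minimum enclosing circle.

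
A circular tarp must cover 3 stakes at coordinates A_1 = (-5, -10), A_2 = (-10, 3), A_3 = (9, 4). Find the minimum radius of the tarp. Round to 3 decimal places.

10.410

Side lengths²: A_1A_2² = 194, A_1A_3² = 392, A_2A_3² = 362.
Since A_1A_3² = 392 < 362 + 194 = 556, the triangle is acute, so the smallest enclosing circle is the circumcircle.
Circumcentre = (-5/18, -13/18), r² = 17557/162.
r = √(17557/162) ≈ 10.410.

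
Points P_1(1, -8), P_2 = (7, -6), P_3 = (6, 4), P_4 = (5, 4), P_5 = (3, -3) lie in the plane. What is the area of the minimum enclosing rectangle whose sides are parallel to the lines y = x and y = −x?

In coordinates u = x + y, v = x − y the rectangle is axis-aligned; the map (x,y)→(u,v) scales areas by 2.
u-values: -7, 1, 10, 9, 0; range = 10 − (-7) = 17.
v-values: 9, 13, 2, 1, 6; range = 13 − 1 = 12.
Area = (17 × 12) / 2 = 102.

102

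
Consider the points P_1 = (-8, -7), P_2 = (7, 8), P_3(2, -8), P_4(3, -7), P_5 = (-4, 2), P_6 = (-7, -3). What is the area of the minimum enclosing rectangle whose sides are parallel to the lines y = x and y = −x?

240

In coordinates u = x + y, v = x − y the rectangle is axis-aligned; the map (x,y)→(u,v) scales areas by 2.
u-values: -15, 15, -6, -4, -2, -10; range = 15 − (-15) = 30.
v-values: -1, -1, 10, 10, -6, -4; range = 10 − (-6) = 16.
Area = (30 × 16) / 2 = 240.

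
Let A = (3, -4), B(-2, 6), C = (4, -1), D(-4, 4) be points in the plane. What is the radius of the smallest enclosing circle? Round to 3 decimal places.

The farthest pair is A–B with squared distance 125. The circle on this segment as diameter has centre (0.5, 1) and r² = 125/4 = 31.25.
Check C: distance² to centre = 16.25 ≤ 31.25, so it lies inside.
All remaining points lie in this disk, and no smaller disk contains both endpoints, so this is the minimum enclosing circle.
r = √(31.25) ≈ 5.590.

5.590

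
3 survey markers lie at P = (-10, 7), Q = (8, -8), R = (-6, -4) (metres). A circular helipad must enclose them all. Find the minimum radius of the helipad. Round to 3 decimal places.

11.715

Side lengths²: PQ² = 549, PR² = 137, QR² = 212.
Since PQ² = 549 ≥ 212 + 137 = 349, the angle opposite PQ is not acute, so the smallest enclosing circle has PQ as diameter.
Centre = midpoint of PQ = (-1, -0.5), r² = 549/4 = 137.25.
r = √(137.25) ≈ 11.715.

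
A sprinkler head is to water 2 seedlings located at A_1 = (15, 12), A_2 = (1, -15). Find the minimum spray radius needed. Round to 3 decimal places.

The smallest circle enclosing two points has them as diameter endpoints.
Centre = midpoint = (8, -1.5); r² = |A_1A_2|²/4 = 925/4 = 231.25.
r = √(231.25) ≈ 15.207.

15.207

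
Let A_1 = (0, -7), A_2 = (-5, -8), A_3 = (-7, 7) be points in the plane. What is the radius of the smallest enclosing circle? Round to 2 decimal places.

Side lengths²: A_1A_2² = 26, A_1A_3² = 245, A_2A_3² = 229.
Since A_1A_3² = 245 < 229 + 26 = 255, the triangle is acute, so the smallest enclosing circle is the circumcircle.
Circumcentre = (-87/22, -5/22), r² = 14885/242.
r = √(14885/242) ≈ 7.84.

7.84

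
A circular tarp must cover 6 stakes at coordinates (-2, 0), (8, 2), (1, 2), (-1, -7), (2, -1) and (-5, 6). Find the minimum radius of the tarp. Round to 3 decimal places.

The minimum enclosing circle is determined by three boundary points: (8, 2), (-1, -7), (-5, 6).
Their circumcentre is (15/34, 19/34) with r² = 34225/578.
The farthest remaining point (-2, 0) is at distance² 3625/578 ≤ 34225/578.
r = √(34225/578) ≈ 7.695.

7.695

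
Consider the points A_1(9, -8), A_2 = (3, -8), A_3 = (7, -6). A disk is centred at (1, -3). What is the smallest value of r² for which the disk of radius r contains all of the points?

The required radius is the distance from (1, -3) to the farthest point.
Squared distances: 89, 29, 45.
Maximum is 89, attained at A_1.

89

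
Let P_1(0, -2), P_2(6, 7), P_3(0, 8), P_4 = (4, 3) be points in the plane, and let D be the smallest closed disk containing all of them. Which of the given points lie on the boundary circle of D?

By Welzl's lemma the MEC is supported by two points (diametrically opposite) or three points (on a circumcircle).
The minimum enclosing circle is determined by three boundary points: P_1, P_2, P_3.
Their circumcentre is (2.25, 3) with r² = 30.0625.
The farthest remaining point P_4 is at distance² 3.0625 ≤ 30.0625.
The points at distance exactly r from the centre are P_1, P_2, P_3 — 3 points.

P_1, P_2, P_3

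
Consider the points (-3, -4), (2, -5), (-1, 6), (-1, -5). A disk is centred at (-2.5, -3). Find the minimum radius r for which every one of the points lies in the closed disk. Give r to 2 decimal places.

9.12

The required radius is the distance from (-2.5, -3) to the farthest point.
Squared distances: 1.25, 24.25, 83.25, 6.25.
Maximum is 83.25, attained at (-1, 6).
r = √(83.25) ≈ 9.12.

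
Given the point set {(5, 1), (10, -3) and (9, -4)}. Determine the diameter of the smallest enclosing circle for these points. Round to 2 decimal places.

6.44

Call the three points A, B, C in the order given.
Side lengths²: AB² = 41, AC² = 41, BC² = 2.
Since AC² = 41 < 41 + 2 = 43, the triangle is acute, so the smallest enclosing circle is the circumcircle.
Circumcentre = (131/18, -23/18), r² = 1681/162.
Diameter = 2r = 2√(1681/162) ≈ 6.44.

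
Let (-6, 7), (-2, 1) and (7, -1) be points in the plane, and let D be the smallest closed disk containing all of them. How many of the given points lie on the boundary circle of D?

Call the three points A, B, C in the order given.
Side lengths²: AB² = 52, AC² = 233, BC² = 85.
Since AC² = 233 ≥ 85 + 52 = 137, the angle opposite AC is not acute, so the smallest enclosing circle has AC as diameter.
Centre = midpoint of AC = (0.5, 3), r² = 233/4 = 58.25.
The points at distance exactly r from the centre are (-6, 7), (7, -1) — 2 points.

2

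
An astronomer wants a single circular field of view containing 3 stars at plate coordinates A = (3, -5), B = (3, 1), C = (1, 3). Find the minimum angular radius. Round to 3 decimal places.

Side lengths²: AB² = 36, AC² = 68, BC² = 8.
Since AC² = 68 ≥ 36 + 8 = 44, the angle opposite AC is not acute, so the smallest enclosing circle has AC as diameter.
Centre = midpoint of AC = (2, -1), r² = 68/4 = 17.
r = √17 ≈ 4.123.

4.123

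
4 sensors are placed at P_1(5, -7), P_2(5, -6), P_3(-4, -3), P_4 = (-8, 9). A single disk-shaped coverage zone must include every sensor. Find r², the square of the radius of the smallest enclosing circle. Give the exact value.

By Welzl's lemma the MEC is supported by two points (diametrically opposite) or three points (on a circumcircle).
The farthest pair is P_1–P_4 with squared distance 425. The circle on this segment as diameter has centre (-1.5, 1) and r² = 425/4 = 106.25.
Check P_2: distance² to centre = 91.25 ≤ 106.25, so it lies inside.
All remaining points lie in this disk, and no smaller disk contains both endpoints, so this is the minimum enclosing circle.

106.25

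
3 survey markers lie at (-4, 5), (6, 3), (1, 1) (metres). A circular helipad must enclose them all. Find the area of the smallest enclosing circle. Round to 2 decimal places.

Call the three points A, B, C in the order given.
Side lengths²: AB² = 104, AC² = 41, BC² = 29.
Since AB² = 104 ≥ 41 + 29 = 70, the angle opposite AB is not acute, so the smallest enclosing circle has AB as diameter.
Centre = midpoint of AB = (1, 4), r² = 104/4 = 26.
Area = π·r² = π·26 ≈ 81.68.

81.68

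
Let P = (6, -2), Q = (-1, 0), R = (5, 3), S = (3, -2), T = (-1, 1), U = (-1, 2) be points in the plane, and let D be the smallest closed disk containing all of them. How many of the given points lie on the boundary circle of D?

2

A smallest enclosing disk is always determined by at most three of the input points on its boundary.
The farthest pair is P–U with squared distance 65. The circle on this segment as diameter has centre (2.5, 0) and r² = 65/4 = 16.25.
Check Q: distance² to centre = 12.25 ≤ 16.25, so it lies inside.
All remaining points lie in this disk, and no smaller disk contains both endpoints, so this is the minimum enclosing circle.
The points at distance exactly r from the centre are P, U — 2 points.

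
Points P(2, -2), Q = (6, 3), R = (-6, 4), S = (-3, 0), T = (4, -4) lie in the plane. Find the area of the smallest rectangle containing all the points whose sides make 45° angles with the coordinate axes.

In coordinates u = x + y, v = x − y the rectangle is axis-aligned; the map (x,y)→(u,v) scales areas by 2.
u-values: 0, 9, -2, -3, 0; range = 9 − (-3) = 12.
v-values: 4, 3, -10, -3, 8; range = 8 − (-10) = 18.
Area = (12 × 18) / 2 = 108.

108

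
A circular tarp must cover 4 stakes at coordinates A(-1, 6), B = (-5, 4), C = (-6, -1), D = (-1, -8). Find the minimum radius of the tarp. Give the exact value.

7

By Welzl's lemma the MEC is supported by two points (diametrically opposite) or three points (on a circumcircle).
The farthest pair is A–D with squared distance 196. The circle on this segment as diameter has centre (-1, -1) and r² = 196/4 = 49.
Check B: distance² to centre = 41 ≤ 49, so it lies inside.
All remaining points lie in this disk, and no smaller disk contains both endpoints, so this is the minimum enclosing circle.
r = √49 = 7.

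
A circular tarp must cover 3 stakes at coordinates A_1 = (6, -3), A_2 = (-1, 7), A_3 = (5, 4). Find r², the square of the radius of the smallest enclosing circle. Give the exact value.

Side lengths²: A_1A_2² = 149, A_1A_3² = 50, A_2A_3² = 45.
Since A_1A_2² = 149 ≥ 50 + 45 = 95, the angle opposite A_1A_2 is not acute, so the smallest enclosing circle has A_1A_2 as diameter.
Centre = midpoint of A_1A_2 = (2.5, 2), r² = 149/4 = 37.25.

37.25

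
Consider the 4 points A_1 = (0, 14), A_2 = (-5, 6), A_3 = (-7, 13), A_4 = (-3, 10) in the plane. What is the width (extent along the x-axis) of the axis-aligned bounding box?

max x = 0, min x = -7, so width = 7.

7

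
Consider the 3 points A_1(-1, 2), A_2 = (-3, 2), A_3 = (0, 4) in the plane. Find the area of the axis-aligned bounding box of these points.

6

x ranges over [-3, 0], width 3.
y ranges over [2, 4], height 2.
Area = 3 × 2 = 6.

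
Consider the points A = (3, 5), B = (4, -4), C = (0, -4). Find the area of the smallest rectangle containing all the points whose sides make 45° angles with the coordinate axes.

60

In coordinates u = x + y, v = x − y the rectangle is axis-aligned; the map (x,y)→(u,v) scales areas by 2.
u-values: 8, 0, -4; range = 8 − (-4) = 12.
v-values: -2, 8, 4; range = 8 − (-2) = 10.
Area = (12 × 10) / 2 = 60.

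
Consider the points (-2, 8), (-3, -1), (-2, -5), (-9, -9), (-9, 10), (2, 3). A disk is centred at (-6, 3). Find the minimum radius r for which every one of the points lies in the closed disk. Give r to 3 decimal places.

12.369

The required radius is the distance from (-6, 3) to the farthest point.
Squared distances: 41, 25, 80, 153, 58, 64.
Maximum is 153, attained at (-9, -9).
r = √153 ≈ 12.369.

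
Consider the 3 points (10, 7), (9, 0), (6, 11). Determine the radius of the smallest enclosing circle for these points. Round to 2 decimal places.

5.70

Call the three points A, B, C in the order given.
Side lengths²: AB² = 50, AC² = 32, BC² = 130.
Since BC² = 130 ≥ 50 + 32 = 82, the angle opposite BC is not acute, so the smallest enclosing circle has BC as diameter.
Centre = midpoint of BC = (7.5, 5.5), r² = 130/4 = 32.5.
r = √(32.5) ≈ 5.70.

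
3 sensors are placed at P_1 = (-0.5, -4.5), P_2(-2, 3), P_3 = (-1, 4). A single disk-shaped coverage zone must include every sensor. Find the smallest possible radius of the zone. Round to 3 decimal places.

4.257

Side lengths²: P_1P_2² = 58.5, P_1P_3² = 72.5, P_2P_3² = 2.
Since P_1P_3² = 72.5 ≥ 58.5 + 2 = 60.5, the angle opposite P_1P_3 is not acute, so the smallest enclosing circle has P_1P_3 as diameter.
Centre = midpoint of P_1P_3 = (-0.75, -0.25), r² = 72.5/4 = 18.125.
r = √(18.125) ≈ 4.257.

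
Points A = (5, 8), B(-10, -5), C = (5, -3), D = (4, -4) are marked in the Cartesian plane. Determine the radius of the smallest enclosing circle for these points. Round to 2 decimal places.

9.92

The farthest pair is A–B with squared distance 394. The circle on this segment as diameter has centre (-2.5, 1.5) and r² = 394/4 = 98.5.
Check C: distance² to centre = 76.5 ≤ 98.5, so it lies inside.
All remaining points lie in this disk, and no smaller disk contains both endpoints, so this is the minimum enclosing circle.
r = √(98.5) ≈ 9.92.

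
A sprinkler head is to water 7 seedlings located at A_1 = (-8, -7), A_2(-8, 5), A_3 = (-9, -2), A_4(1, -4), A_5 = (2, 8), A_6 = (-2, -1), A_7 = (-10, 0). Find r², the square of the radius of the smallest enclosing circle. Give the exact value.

The farthest pair is A_1–A_5 with squared distance 325. The circle on this segment as diameter has centre (-3, 0.5) and r² = 325/4 = 81.25.
Check A_2: distance² to centre = 45.25 ≤ 81.25, so it lies inside.
All remaining points lie in this disk, and no smaller disk contains both endpoints, so this is the minimum enclosing circle.

81.25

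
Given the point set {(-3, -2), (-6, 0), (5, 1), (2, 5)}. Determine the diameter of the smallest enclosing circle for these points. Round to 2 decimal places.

A smallest enclosing disk is always determined by at most three of the input points on its boundary.
The farthest pair is (-6, 0)–(5, 1) with squared distance 122. The circle on this segment as diameter has centre (-0.5, 0.5) and r² = 122/4 = 30.5.
Check (-3, -2): distance² to centre = 12.5 ≤ 30.5, so it lies inside.
All remaining points lie in this disk, and no smaller disk contains both endpoints, so this is the minimum enclosing circle.
Diameter = 2r = 2√(30.5) ≈ 11.05.

11.05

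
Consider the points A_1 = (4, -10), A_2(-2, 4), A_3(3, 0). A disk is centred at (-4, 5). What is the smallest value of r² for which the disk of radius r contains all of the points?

289

The required radius is the distance from (-4, 5) to the farthest point.
Squared distances: 289, 5, 74.
Maximum is 289, attained at A_1.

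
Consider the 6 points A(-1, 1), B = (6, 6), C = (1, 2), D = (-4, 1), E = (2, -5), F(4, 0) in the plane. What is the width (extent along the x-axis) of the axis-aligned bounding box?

10

max x = 6, min x = -4, so width = 10.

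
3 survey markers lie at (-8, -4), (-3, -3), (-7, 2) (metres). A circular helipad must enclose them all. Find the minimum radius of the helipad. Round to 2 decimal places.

Call the three points A, B, C in the order given.
Side lengths²: AB² = 26, AC² = 37, BC² = 41.
Since BC² = 41 < 37 + 26 = 63, the triangle is acute, so the smallest enclosing circle is the circumcircle.
Circumcentre = (-345/58, -73/58), r² = 19721/1682.
r = √(19721/1682) ≈ 3.42.

3.42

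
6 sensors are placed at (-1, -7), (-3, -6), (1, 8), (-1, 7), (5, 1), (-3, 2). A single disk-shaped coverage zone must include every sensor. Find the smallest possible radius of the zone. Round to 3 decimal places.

7.566

The farthest pair is (-1, -7)–(1, 8) with squared distance 229. The circle on this segment as diameter has centre (0, 0.5) and r² = 229/4 = 57.25.
Check (-3, -6): distance² to centre = 51.25 ≤ 57.25, so it lies inside.
All remaining points lie in this disk, and no smaller disk contains both endpoints, so this is the minimum enclosing circle.
r = √(57.25) ≈ 7.566.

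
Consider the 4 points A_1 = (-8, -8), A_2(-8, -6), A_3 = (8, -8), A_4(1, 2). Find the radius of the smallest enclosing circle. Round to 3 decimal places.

By Welzl's lemma the MEC is supported by two points (diametrically opposite) or three points (on a circumcircle).
The minimum enclosing circle is determined by three boundary points: A_1, A_3, A_4.
Their circumcentre is (0, -6.15) with r² = 67.4225.
The farthest remaining point A_2 is at distance² 64.0225 ≤ 67.4225.
r = √(67.4225) ≈ 8.211.

8.211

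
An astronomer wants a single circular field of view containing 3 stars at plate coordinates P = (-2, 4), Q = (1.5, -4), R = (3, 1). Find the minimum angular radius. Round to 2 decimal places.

Side lengths²: PQ² = 76.25, PR² = 34, QR² = 27.25.
Since PQ² = 76.25 ≥ 34 + 27.25 = 61.25, the angle opposite PQ is not acute, so the smallest enclosing circle has PQ as diameter.
Centre = midpoint of PQ = (-0.25, 0), r² = 76.25/4 = 19.0625.
r = √(19.0625) ≈ 4.37.

4.37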